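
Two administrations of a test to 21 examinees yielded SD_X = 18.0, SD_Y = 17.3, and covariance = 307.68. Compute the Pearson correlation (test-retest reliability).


r = cov(X,Y) / (SD_X * SD_Y)
r = 307.68 / (18.0 * 17.3)
r = 307.68 / 311.4
r = 0.9881

0.9881


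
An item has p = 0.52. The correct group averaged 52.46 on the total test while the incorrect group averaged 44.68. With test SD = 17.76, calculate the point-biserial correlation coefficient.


q = 1 - p = 0.48
rpb = ((M1 - M0) / SD) * sqrt(p * q)
rpb = ((52.46 - 44.68) / 17.76) * sqrt(0.52 * 0.48)
rpb = 0.2189

0.2189


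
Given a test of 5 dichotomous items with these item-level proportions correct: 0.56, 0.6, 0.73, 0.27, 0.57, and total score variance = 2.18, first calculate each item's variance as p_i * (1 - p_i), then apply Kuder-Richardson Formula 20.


For each item, compute p_i * q_i:
  Item 1: 0.56 * 0.44 = 0.2464
  Item 2: 0.6 * 0.4 = 0.24
  Item 3: 0.73 * 0.27 = 0.1971
  Item 4: 0.27 * 0.73 = 0.1971
  Item 5: 0.57 * 0.43 = 0.2451
Sum(p_i * q_i) = 0.2464 + 0.24 + 0.1971 + 0.1971 + 0.2451 = 1.1257
KR-20 = (k/(k-1)) * (1 - Sum(p_i*q_i) / Var_total)
= (5/4) * (1 - 1.1257/2.18)
= 1.25 * 0.4836
KR-20 = 0.6045

0.6045


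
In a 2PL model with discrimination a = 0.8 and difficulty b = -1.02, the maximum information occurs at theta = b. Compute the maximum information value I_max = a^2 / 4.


For 2PL, max info at theta = b = -1.02
I_max = a^2 / 4 = 0.8^2 / 4
= 0.64 / 4
I_max = 0.16

0.16


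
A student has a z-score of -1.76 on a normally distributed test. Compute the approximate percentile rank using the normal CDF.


CDF(z) = 0.5 * (1 + erf(z/sqrt(2)))
erf(-1.2445) = -0.9216
CDF = 0.0392
Percentile rank = 0.0392 * 100 = 3.92

3.92


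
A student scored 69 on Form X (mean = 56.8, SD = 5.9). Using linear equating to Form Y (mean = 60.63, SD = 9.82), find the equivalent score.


slope = SD_Y / SD_X = 9.82 / 5.9 ~ 1.6644
intercept = mean_Y - slope * mean_X = 60.63 - (9.82 / 5.9) * 56.8 ~ -33.9083
Y = slope * X + intercept. To avoid rounding drift from the rounded slope/intercept, evaluate the equivalent form Y = mean_Y + SD_Y * (X - mean_X) / SD_X at full precision:
Y = 60.63 + 9.82 * (69 - 56.8) / 5.9
Y = 60.63 + 9.82 * 12.2 / 5.9
Y = 60.63 + 119.804 / 5.9
Y = 60.63 + 20.3058
Y = 80.9358

80.9358


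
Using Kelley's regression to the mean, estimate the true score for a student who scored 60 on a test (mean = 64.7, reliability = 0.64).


T_est = rxx * X + (1 - rxx) * mean
T_est = 0.64 * 60 + 0.36 * 64.7
T_est = 38.4 + 23.292
T_est = 61.692

61.692


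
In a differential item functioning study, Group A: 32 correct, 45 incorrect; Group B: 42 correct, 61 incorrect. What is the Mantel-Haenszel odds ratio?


Odds_A = 32/45 = 0.7111
Odds_B = 42/61 = 0.6885
OR = Odds_A / Odds_B = 0.7111 / 0.6885
Exactly, OR = (32 * 61) / (45 * 42) = 1952 / 1890
OR = 1.0328

1.0328


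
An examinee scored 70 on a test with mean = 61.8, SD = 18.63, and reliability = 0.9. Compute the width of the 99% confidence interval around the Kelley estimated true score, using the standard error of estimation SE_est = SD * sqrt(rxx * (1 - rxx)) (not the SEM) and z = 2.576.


True score estimate = 0.9*70 + 0.1*61.8 = 69.18
SE_est = SD * sqrt(rxx * (1 - rxx)) = 18.63 * sqrt(0.9 * 0.1) = 18.63 * sqrt(0.09) = 5.589
CI = T_est +/- z * SE_est, so width = 2 * z * SE_est = 2 * 2.576 * 5.589
Width = 28.7945

28.7945


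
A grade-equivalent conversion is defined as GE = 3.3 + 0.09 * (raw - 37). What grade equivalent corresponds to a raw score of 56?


raw - median = 56 - 37 = 19
slope * diff = 0.09 * 19 = 1.71
GE = 3.3 + 1.71
GE = 5.01

5.01


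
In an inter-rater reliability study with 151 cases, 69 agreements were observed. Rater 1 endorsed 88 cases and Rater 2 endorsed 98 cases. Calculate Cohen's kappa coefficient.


P_o = 69/151 = 0.456954
P_e = (88*98 + 63*53) / 22801 = 0.52467
kappa = (P_o - P_e) / (1 - P_e)
kappa = (0.456954 - 0.52467) / (1 - 0.52467)
kappa = -0.1425

-0.1425


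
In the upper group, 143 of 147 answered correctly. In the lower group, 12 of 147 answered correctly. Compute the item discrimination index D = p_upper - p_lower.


p_upper = 143/147 = 0.9728
p_lower = 12/147 = 0.0816
D = 0.9728 - 0.0816 = 0.8912

0.8912


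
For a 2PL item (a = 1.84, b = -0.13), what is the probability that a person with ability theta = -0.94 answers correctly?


a*(theta - b) = 1.84 * (-0.94 - -0.13) = -1.4904
exp(--1.4904) = 4.4389
P = 1 / (1 + 4.4389)
P = 0.1839

0.1839


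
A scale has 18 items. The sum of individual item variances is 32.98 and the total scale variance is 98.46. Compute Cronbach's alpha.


alpha = (k/(k-1)) * (1 - sum(si^2)/s_total^2)
= (18/17) * (1 - 32.98/98.46)
alpha = 0.7042

0.7042


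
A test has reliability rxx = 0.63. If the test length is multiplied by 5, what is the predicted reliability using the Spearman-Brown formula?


r_new = (n * rxx) / (1 + (n-1) * rxx)
r_new = (5 * 0.63) / (1 + 4 * 0.63)
r_new = 3.15 / 3.52
r_new = 0.8949

0.8949


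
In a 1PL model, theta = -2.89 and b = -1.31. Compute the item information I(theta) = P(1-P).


P = 1/(1+exp(-(-2.89--1.31))) = 0.1708
I = P*(1-P) = 0.1708 * 0.8292
I = 0.1416

0.1416


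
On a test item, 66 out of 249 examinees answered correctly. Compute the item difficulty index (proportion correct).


Item difficulty p = number correct / total examinees
p = 66 / 249
p = 0.2651

0.2651


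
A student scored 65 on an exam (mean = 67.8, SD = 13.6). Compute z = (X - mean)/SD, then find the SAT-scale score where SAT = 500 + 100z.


z = (X - mean) / SD = (65 - 67.8) / 13.6
z = -2.8 / 13.6
z = -0.2059
SAT-scale = SAT = 500 + 100z
Carry z at full precision (z = -2.8 / 13.6) into the conversion:
SAT-scale = 500 + 100 * (-2.8 / 13.6) = 500 + -280 / 13.6
SAT-scale = 500 + -20.5882
SAT-scale = 479.4118

479.4118


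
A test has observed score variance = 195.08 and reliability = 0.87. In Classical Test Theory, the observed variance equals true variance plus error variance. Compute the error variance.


var_true = rxx * var_obs = 0.87 * 195.08 = 169.7196
var_error = var_obs - var_true
var_error = 195.08 - 169.7196
var_error = 25.3604

25.3604


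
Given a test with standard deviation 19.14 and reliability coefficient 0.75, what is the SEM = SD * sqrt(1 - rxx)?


SEM = SD * sqrt(1 - rxx)
SEM = 19.14 * sqrt(1 - 0.75)
SEM = 19.14 * sqrt(0.25) = 19.14 * 0.5
SEM = 9.57

9.57


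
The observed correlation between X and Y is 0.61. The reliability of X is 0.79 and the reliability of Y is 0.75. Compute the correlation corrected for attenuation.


r_corrected = rxy / sqrt(rxx * ryy)
= 0.61 / sqrt(0.79 * 0.75)
= 0.61 / sqrt(0.5925)
= 0.61 / 0.76974
r_corrected = 0.7925

0.7925


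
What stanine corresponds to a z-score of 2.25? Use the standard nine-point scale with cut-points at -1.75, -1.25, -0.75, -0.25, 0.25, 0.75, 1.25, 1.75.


Stanine boundaries: [-1.75, -1.25, -0.75, -0.25, 0.25, 0.75, 1.25, 1.75]
z = 2.25
Check each boundary:
  z >= -1.75 -> could be stanine 2
  z >= -1.25 -> could be stanine 3
  z >= -0.75 -> could be stanine 4
  z >= -0.25 -> could be stanine 5
  z >= 0.25 -> could be stanine 6
  z >= 0.75 -> could be stanine 7
  z >= 1.25 -> could be stanine 8
  z >= 1.75 -> could be stanine 9
Highest qualifying boundary gives stanine = 9

9


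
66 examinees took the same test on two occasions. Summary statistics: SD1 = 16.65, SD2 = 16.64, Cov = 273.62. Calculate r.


r = cov(X,Y) / (SD_X * SD_Y)
r = 273.62 / (16.65 * 16.64)
r = 273.62 / 277.056
r = 0.9876

0.9876


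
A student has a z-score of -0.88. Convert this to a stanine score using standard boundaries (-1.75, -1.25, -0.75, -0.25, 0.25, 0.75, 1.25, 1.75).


Stanine boundaries: [-1.75, -1.25, -0.75, -0.25, 0.25, 0.75, 1.25, 1.75]
z = -0.88
Check each boundary:
  z >= -1.75 -> could be stanine 2
  z >= -1.25 -> could be stanine 3
  z < -0.75
  z < -0.25
  z < 0.25
  z < 0.75
  z < 1.25
  z < 1.75
Highest qualifying boundary gives stanine = 3

3


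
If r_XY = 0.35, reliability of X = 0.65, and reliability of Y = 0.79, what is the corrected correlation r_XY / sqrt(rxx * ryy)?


r_corrected = rxy / sqrt(rxx * ryy)
= 0.35 / sqrt(0.65 * 0.79)
= 0.35 / sqrt(0.5135)
= 0.35 / 0.716589
r_corrected = 0.4884

0.4884


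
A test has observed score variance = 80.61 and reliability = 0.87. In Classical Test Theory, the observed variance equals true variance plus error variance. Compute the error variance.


var_true = rxx * var_obs = 0.87 * 80.61 = 70.1307
var_error = var_obs - var_true
var_error = 80.61 - 70.1307
var_error = 10.4793

10.4793


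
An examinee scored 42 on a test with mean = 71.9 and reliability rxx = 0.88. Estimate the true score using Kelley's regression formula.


T_est = rxx * X + (1 - rxx) * mean
T_est = 0.88 * 42 + 0.12 * 71.9
T_est = 36.96 + 8.628
T_est = 45.588

45.588


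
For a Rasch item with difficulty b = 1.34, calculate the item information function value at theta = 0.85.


P = 1/(1+exp(-(0.85-1.34))) = 0.3799
I = P*(1-P) = 0.3799 * 0.6201
I = 0.2356

0.2356


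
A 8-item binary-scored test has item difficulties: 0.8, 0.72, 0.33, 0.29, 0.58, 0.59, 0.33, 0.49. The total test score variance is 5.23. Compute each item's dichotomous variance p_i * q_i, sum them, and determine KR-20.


For each item, compute p_i * q_i:
  Item 1: 0.8 * 0.2 = 0.16
  Item 2: 0.72 * 0.28 = 0.2016
  Item 3: 0.33 * 0.67 = 0.2211
  Item 4: 0.29 * 0.71 = 0.2059
  Item 5: 0.58 * 0.42 = 0.2436
  Item 6: 0.59 * 0.41 = 0.2419
  Item 7: 0.33 * 0.67 = 0.2211
  Item 8: 0.49 * 0.51 = 0.2499
Sum(p_i * q_i) = 0.16 + 0.2016 + 0.2211 + 0.2059 + 0.2436 + 0.2419 + 0.2211 + 0.2499 = 1.7451
KR-20 = (k/(k-1)) * (1 - Sum(p_i*q_i) / Var_total)
= (8/7) * (1 - 1.7451/5.23)
= 1.1429 * 0.6663
KR-20 = 0.7615

0.7615


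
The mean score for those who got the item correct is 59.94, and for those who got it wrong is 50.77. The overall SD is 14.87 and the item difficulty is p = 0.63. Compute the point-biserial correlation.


q = 1 - p = 0.37
rpb = ((M1 - M0) / SD) * sqrt(p * q)
rpb = ((59.94 - 50.77) / 14.87) * sqrt(0.63 * 0.37)
rpb = 0.2977

0.2977


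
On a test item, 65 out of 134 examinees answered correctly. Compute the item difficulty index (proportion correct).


Item difficulty p = number correct / total examinees
p = 65 / 134
p = 0.4851

0.4851


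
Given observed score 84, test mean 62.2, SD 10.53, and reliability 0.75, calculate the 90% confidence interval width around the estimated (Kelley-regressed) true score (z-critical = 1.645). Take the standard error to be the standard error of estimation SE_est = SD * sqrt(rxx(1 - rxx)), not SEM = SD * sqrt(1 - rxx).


True score estimate = 0.75*84 + 0.25*62.2 = 78.55
SE_est = SD * sqrt(rxx * (1 - rxx)) = 10.53 * sqrt(0.75 * 0.25) = 10.53 * sqrt(0.1875) = 4.559624
CI = T_est +/- z * SE_est, so width = 2 * z * SE_est = 2 * 1.645 * 4.559624
Width = 15.0012

15.0012


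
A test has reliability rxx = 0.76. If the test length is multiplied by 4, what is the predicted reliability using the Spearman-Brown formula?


r_new = (n * rxx) / (1 + (n-1) * rxx)
r_new = (4 * 0.76) / (1 + 3 * 0.76)
r_new = 3.04 / 3.28
r_new = 0.9268

0.9268


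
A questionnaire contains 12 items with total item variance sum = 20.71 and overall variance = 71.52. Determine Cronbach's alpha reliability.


alpha = (k/(k-1)) * (1 - sum(si^2)/s_total^2)
= (12/11) * (1 - 20.71/71.52)
alpha = 0.775

0.775


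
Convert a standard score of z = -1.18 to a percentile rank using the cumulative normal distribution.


CDF(z) = 0.5 * (1 + erf(z/sqrt(2)))
erf(-0.8344) = -0.762
CDF = 0.119
Percentile rank = 0.119 * 100 = 11.9

11.9


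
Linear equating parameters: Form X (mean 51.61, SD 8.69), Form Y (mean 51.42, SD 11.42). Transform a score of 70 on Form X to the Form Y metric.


slope = SD_Y / SD_X = 11.42 / 8.69 ~ 1.3142
intercept = mean_Y - slope * mean_X = 51.42 - (11.42 / 8.69) * 51.61 ~ -16.4035
Y = slope * X + intercept. To avoid rounding drift from the rounded slope/intercept, evaluate the equivalent form Y = mean_Y + SD_Y * (X - mean_X) / SD_X at full precision:
Y = 51.42 + 11.42 * (70 - 51.61) / 8.69
Y = 51.42 + 11.42 * 18.39 / 8.69
Y = 51.42 + 210.0138 / 8.69
Y = 51.42 + 24.1673
Y = 75.5873

75.5873


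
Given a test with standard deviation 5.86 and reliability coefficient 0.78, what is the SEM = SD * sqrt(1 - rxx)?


SEM = SD * sqrt(1 - rxx)
SEM = 5.86 * sqrt(1 - 0.78)
SEM = 5.86 * sqrt(0.22) = 5.86 * 0.469042
SEM = 2.7486

2.7486


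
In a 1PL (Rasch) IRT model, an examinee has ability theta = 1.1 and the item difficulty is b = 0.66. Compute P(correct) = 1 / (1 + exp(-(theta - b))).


theta - b = 1.1 - 0.66 = 0.44
exp(-(theta - b)) = exp(-0.44) = 0.644
P = 1 / (1 + 0.644)
P = 0.6083

0.6083


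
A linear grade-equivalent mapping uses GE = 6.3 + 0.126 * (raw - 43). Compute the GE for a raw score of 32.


raw - median = 32 - 43 = -11
slope * diff = 0.126 * -11 = -1.386
GE = 6.3 + -1.386
GE = 4.914

4.914


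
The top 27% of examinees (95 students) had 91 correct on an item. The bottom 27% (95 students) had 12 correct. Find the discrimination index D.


p_upper = 91/95 = 0.9579
p_lower = 12/95 = 0.1263
D = 0.9579 - 0.1263 = 0.8316

0.8316


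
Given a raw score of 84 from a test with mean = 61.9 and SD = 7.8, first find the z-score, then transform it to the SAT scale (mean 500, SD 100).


z = (X - mean) / SD = (84 - 61.9) / 7.8
z = 22.1 / 7.8
z = 2.8333
SAT-scale = SAT = 500 + 100z
Carry z at full precision (z = 22.1 / 7.8) into the conversion:
SAT-scale = 500 + 100 * (22.1 / 7.8) = 500 + 2210 / 7.8
SAT-scale = 500 + 283.3333
SAT-scale = 783.3333

783.3333


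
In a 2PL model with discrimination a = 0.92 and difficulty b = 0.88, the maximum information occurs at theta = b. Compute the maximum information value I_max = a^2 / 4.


For 2PL, max info at theta = b = 0.88
I_max = a^2 / 4 = 0.92^2 / 4
= 0.8464 / 4
I_max = 0.2116

0.2116


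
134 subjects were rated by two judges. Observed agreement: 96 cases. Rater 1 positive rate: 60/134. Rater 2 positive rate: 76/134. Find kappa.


P_o = 96/134 = 0.716418
P_e = (60*76 + 74*58) / 17956 = 0.492983
kappa = (P_o - P_e) / (1 - P_e)
kappa = (0.716418 - 0.492983) / (1 - 0.492983)
kappa = 0.4407

0.4407


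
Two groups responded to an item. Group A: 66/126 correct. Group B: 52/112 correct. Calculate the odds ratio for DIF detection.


Odds_A = 66/60 = 1.1
Odds_B = 52/60 = 0.8667
OR = Odds_A / Odds_B = 1.1 / 0.8667
Exactly, OR = (66 * 60) / (60 * 52) = 3960 / 3120
OR = 1.2692

1.2692


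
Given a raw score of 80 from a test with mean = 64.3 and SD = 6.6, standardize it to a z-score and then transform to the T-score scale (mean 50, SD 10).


z = (X - mean) / SD = (80 - 64.3) / 6.6
z = 15.7 / 6.6
z = 2.3788
T-score = T = 50 + 10z
Carry z at full precision (z = 15.7 / 6.6) into the conversion:
T-score = 50 + 10 * (15.7 / 6.6) = 50 + 157 / 6.6
T-score = 50 + 23.7879
T-score = 73.7879

73.7879


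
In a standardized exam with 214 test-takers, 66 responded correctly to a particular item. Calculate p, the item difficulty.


Item difficulty p = number correct / total examinees
p = 66 / 214
p = 0.3084

0.3084


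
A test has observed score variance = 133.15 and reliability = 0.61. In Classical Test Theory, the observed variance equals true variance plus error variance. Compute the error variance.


var_true = rxx * var_obs = 0.61 * 133.15 = 81.2215
var_error = var_obs - var_true
var_error = 133.15 - 81.2215
var_error = 51.9285

51.9285


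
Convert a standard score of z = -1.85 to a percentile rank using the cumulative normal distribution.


CDF(z) = 0.5 * (1 + erf(z/sqrt(2)))
erf(-1.3081) = -0.9357
CDF = 0.0322
Percentile rank = 0.0322 * 100 = 3.22

3.22


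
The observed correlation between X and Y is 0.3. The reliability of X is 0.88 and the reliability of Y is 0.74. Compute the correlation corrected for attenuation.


r_corrected = rxy / sqrt(rxx * ryy)
= 0.3 / sqrt(0.88 * 0.74)
= 0.3 / sqrt(0.6512)
= 0.3 / 0.80697
r_corrected = 0.3718

0.3718


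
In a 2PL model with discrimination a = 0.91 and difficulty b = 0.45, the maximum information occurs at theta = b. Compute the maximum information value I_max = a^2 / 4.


For 2PL, max info at theta = b = 0.45
I_max = a^2 / 4 = 0.91^2 / 4
= 0.8281 / 4
I_max = 0.207

0.207


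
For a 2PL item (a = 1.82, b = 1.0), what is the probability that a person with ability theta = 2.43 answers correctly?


a*(theta - b) = 1.82 * (2.43 - 1.0) = 2.6026
exp(-2.6026) = 0.0741
P = 1 / (1 + 0.0741)
P = 0.931

0.931


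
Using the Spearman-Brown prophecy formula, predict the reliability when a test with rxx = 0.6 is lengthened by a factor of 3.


r_new = (n * rxx) / (1 + (n-1) * rxx)
r_new = (3 * 0.6) / (1 + 2 * 0.6)
r_new = 1.8 / 2.2
r_new = 0.8182

0.8182


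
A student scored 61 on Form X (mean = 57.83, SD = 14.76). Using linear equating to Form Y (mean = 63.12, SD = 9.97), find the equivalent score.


slope = SD_Y / SD_X = 9.97 / 14.76 ~ 0.6755
intercept = mean_Y - slope * mean_X = 63.12 - (9.97 / 14.76) * 57.83 ~ 24.0573
Y = slope * X + intercept. To avoid rounding drift from the rounded slope/intercept, evaluate the equivalent form Y = mean_Y + SD_Y * (X - mean_X) / SD_X at full precision:
Y = 63.12 + 9.97 * (61 - 57.83) / 14.76
Y = 63.12 + 9.97 * 3.17 / 14.76
Y = 63.12 + 31.6049 / 14.76
Y = 63.12 + 2.1413
Y = 65.2613

65.2613


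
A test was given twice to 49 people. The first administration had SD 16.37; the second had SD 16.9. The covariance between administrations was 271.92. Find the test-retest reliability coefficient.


r = cov(X,Y) / (SD_X * SD_Y)
r = 271.92 / (16.37 * 16.9)
r = 271.92 / 276.653
r = 0.9829

0.9829


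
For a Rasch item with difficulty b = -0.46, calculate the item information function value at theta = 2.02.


P = 1/(1+exp(-(2.02--0.46))) = 0.9227
I = P*(1-P) = 0.9227 * 0.0773
I = 0.0713

0.0713


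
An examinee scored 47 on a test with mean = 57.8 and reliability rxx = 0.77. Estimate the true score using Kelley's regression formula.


T_est = rxx * X + (1 - rxx) * mean
T_est = 0.77 * 47 + 0.23 * 57.8
T_est = 36.19 + 13.294
T_est = 49.484

49.484


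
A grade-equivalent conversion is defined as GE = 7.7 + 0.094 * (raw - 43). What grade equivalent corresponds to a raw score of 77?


raw - median = 77 - 43 = 34
slope * diff = 0.094 * 34 = 3.196
GE = 7.7 + 3.196
GE = 10.896

10.896


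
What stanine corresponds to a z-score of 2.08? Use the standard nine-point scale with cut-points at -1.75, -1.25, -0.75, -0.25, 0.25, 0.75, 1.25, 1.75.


Stanine boundaries: [-1.75, -1.25, -0.75, -0.25, 0.25, 0.75, 1.25, 1.75]
z = 2.08
Check each boundary:
  z >= -1.75 -> could be stanine 2
  z >= -1.25 -> could be stanine 3
  z >= -0.75 -> could be stanine 4
  z >= -0.25 -> could be stanine 5
  z >= 0.25 -> could be stanine 6
  z >= 0.75 -> could be stanine 7
  z >= 1.25 -> could be stanine 8
  z >= 1.75 -> could be stanine 9
Highest qualifying boundary gives stanine = 9

9


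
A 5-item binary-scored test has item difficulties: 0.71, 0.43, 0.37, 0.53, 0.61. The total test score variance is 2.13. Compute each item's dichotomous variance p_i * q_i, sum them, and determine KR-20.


For each item, compute p_i * q_i:
  Item 1: 0.71 * 0.29 = 0.2059
  Item 2: 0.43 * 0.57 = 0.2451
  Item 3: 0.37 * 0.63 = 0.2331
  Item 4: 0.53 * 0.47 = 0.2491
  Item 5: 0.61 * 0.39 = 0.2379
Sum(p_i * q_i) = 0.2059 + 0.2451 + 0.2331 + 0.2491 + 0.2379 = 1.1711
KR-20 = (k/(k-1)) * (1 - Sum(p_i*q_i) / Var_total)
= (5/4) * (1 - 1.1711/2.13)
= 1.25 * 0.4502
KR-20 = 0.5627

0.5627


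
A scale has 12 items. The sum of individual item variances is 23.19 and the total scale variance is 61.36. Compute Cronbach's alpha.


alpha = (k/(k-1)) * (1 - sum(si^2)/s_total^2)
= (12/11) * (1 - 23.19/61.36)
alpha = 0.6786

0.6786


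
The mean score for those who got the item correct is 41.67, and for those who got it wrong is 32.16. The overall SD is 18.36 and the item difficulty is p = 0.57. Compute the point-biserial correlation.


q = 1 - p = 0.43
rpb = ((M1 - M0) / SD) * sqrt(p * q)
rpb = ((41.67 - 32.16) / 18.36) * sqrt(0.57 * 0.43)
rpb = 0.2564

0.2564


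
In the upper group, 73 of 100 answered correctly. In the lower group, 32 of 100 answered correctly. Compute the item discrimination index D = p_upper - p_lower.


p_upper = 73/100 = 0.73
p_lower = 32/100 = 0.32
D = 0.73 - 0.32 = 0.41

0.41


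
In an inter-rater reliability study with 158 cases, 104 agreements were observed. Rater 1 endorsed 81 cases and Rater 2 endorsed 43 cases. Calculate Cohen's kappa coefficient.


P_o = 104/158 = 0.658228
P_e = (81*43 + 77*115) / 24964 = 0.494232
kappa = (P_o - P_e) / (1 - P_e)
kappa = (0.658228 - 0.494232) / (1 - 0.494232)
kappa = 0.3243

0.3243


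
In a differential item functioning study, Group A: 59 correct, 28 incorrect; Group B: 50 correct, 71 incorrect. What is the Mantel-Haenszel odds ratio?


Odds_A = 59/28 = 2.1071
Odds_B = 50/71 = 0.7042
OR = Odds_A / Odds_B = 2.1071 / 0.7042
Exactly, OR = (59 * 71) / (28 * 50) = 4189 / 1400
OR = 2.9921

2.9921


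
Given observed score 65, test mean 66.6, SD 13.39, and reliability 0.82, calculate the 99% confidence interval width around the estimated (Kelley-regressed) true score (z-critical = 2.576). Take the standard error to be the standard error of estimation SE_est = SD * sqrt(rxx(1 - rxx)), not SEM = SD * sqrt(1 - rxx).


True score estimate = 0.82*65 + 0.18*66.6 = 65.288
SE_est = SD * sqrt(rxx * (1 - rxx)) = 13.39 * sqrt(0.82 * 0.18) = 13.39 * sqrt(0.1476) = 5.14427
CI = T_est +/- z * SE_est, so width = 2 * z * SE_est = 2 * 2.576 * 5.14427
Width = 26.5033

26.5033


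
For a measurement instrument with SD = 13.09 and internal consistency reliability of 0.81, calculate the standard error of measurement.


SEM = SD * sqrt(1 - rxx)
SEM = 13.09 * sqrt(1 - 0.81)
SEM = 13.09 * sqrt(0.19) = 13.09 * 0.43589
SEM = 5.7058

5.7058


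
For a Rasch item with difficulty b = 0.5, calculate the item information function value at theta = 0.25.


P = 1/(1+exp(-(0.25-0.5))) = 0.4378
I = P*(1-P) = 0.4378 * 0.5622
I = 0.2461

0.2461


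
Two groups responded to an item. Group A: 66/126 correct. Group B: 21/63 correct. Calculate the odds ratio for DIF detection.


Odds_A = 66/60 = 1.1
Odds_B = 21/42 = 0.5
OR = Odds_A / Odds_B = 1.1 / 0.5
Exactly, OR = (66 * 42) / (60 * 21) = 2772 / 1260
OR = 2.2

2.2


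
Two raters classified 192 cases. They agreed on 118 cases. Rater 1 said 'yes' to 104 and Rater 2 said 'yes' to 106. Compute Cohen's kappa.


P_o = 118/192 = 0.614583
P_e = (104*106 + 88*86) / 36864 = 0.50434
kappa = (P_o - P_e) / (1 - P_e)
kappa = (0.614583 - 0.50434) / (1 - 0.50434)
kappa = 0.2224

0.2224


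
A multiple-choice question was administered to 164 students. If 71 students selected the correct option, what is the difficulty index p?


Item difficulty p = number correct / total examinees
p = 71 / 164
p = 0.4329

0.4329


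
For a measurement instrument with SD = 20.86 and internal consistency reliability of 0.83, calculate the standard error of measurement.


SEM = SD * sqrt(1 - rxx)
SEM = 20.86 * sqrt(1 - 0.83)
SEM = 20.86 * sqrt(0.17) = 20.86 * 0.412311
SEM = 8.6008

8.6008


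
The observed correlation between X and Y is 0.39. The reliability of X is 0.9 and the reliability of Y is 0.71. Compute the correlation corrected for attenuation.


r_corrected = rxy / sqrt(rxx * ryy)
= 0.39 / sqrt(0.9 * 0.71)
= 0.39 / sqrt(0.639)
= 0.39 / 0.799375
r_corrected = 0.4879

0.4879


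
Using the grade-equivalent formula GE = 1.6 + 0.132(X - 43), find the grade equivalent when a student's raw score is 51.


raw - median = 51 - 43 = 8
slope * diff = 0.132 * 8 = 1.056
GE = 1.6 + 1.056
GE = 2.656

2.656


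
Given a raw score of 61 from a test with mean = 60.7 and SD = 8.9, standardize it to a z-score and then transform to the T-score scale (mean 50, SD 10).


z = (X - mean) / SD = (61 - 60.7) / 8.9
z = 0.3 / 8.9
z = 0.0337
T-score = T = 50 + 10z
Carry z at full precision (z = 0.3 / 8.9) into the conversion:
T-score = 50 + 10 * (0.3 / 8.9) = 50 + 3 / 8.9
T-score = 50 + 0.3371
T-score = 50.3371

50.3371


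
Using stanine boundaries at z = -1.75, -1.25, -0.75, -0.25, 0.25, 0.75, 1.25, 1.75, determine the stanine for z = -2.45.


Stanine boundaries: [-1.75, -1.25, -0.75, -0.25, 0.25, 0.75, 1.25, 1.75]
z = -2.45
Check each boundary:
  z < -1.75
  z < -1.25
  z < -0.75
  z < -0.25
  z < 0.25
  z < 0.75
  z < 1.25
  z < 1.75
Highest qualifying boundary gives stanine = 1

1


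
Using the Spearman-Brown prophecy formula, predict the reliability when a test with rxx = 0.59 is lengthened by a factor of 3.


r_new = (n * rxx) / (1 + (n-1) * rxx)
r_new = (3 * 0.59) / (1 + 2 * 0.59)
r_new = 1.77 / 2.18
r_new = 0.8119

0.8119


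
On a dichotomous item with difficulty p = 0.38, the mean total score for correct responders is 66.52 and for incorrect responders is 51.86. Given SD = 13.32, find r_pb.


q = 1 - p = 0.62
rpb = ((M1 - M0) / SD) * sqrt(p * q)
rpb = ((66.52 - 51.86) / 13.32) * sqrt(0.38 * 0.62)
rpb = 0.5342

0.5342


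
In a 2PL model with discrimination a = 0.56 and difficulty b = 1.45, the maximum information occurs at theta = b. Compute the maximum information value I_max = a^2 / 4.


For 2PL, max info at theta = b = 1.45
I_max = a^2 / 4 = 0.56^2 / 4
= 0.3136 / 4
I_max = 0.0784

0.0784


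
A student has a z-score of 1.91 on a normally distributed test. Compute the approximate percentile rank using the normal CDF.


CDF(z) = 0.5 * (1 + erf(z/sqrt(2)))
erf(1.3506) = 0.9439
CDF = 0.9719
Percentile rank = 0.9719 * 100 = 97.19

97.19


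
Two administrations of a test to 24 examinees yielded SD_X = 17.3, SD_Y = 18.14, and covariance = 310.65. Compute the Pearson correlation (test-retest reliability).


r = cov(X,Y) / (SD_X * SD_Y)
r = 310.65 / (17.3 * 18.14)
r = 310.65 / 313.822
r = 0.9899

0.9899


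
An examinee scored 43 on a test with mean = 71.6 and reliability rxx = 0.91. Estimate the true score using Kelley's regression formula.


T_est = rxx * X + (1 - rxx) * mean
T_est = 0.91 * 43 + 0.09 * 71.6
T_est = 39.13 + 6.444
T_est = 45.574

45.574


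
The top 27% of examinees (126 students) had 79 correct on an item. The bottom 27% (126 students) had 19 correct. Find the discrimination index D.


p_upper = 79/126 = 0.627
p_lower = 19/126 = 0.1508
D = 0.627 - 0.1508 = 0.4762

0.4762


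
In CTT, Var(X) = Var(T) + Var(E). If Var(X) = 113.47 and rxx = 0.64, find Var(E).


var_true = rxx * var_obs = 0.64 * 113.47 = 72.6208
var_error = var_obs - var_true
var_error = 113.47 - 72.6208
var_error = 40.8492

40.8492


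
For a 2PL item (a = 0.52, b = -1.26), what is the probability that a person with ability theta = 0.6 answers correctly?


a*(theta - b) = 0.52 * (0.6 - -1.26) = 0.9672
exp(-0.9672) = 0.3801
P = 1 / (1 + 0.3801)
P = 0.7246

0.7246


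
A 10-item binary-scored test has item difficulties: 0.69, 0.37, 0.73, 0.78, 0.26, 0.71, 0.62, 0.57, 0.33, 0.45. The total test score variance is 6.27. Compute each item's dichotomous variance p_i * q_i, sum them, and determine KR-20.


For each item, compute p_i * q_i:
  Item 1: 0.69 * 0.31 = 0.2139
  Item 2: 0.37 * 0.63 = 0.2331
  Item 3: 0.73 * 0.27 = 0.1971
  Item 4: 0.78 * 0.22 = 0.1716
  Item 5: 0.26 * 0.74 = 0.1924
  Item 6: 0.71 * 0.29 = 0.2059
  Item 7: 0.62 * 0.38 = 0.2356
  Item 8: 0.57 * 0.43 = 0.2451
  Item 9: 0.33 * 0.67 = 0.2211
  Item 10: 0.45 * 0.55 = 0.2475
Sum(p_i * q_i) = 0.2139 + 0.2331 + 0.1971 + 0.1716 + 0.1924 + 0.2059 + 0.2356 + 0.2451 + 0.2211 + 0.2475 = 2.1633
KR-20 = (k/(k-1)) * (1 - Sum(p_i*q_i) / Var_total)
= (10/9) * (1 - 2.1633/6.27)
= 1.1111 * 0.655
KR-20 = 0.7278

0.7278


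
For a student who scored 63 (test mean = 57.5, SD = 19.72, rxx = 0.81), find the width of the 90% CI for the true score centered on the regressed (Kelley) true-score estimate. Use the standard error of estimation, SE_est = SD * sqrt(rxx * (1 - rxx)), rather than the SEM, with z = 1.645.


True score estimate = 0.81*63 + 0.19*57.5 = 61.955
SE_est = SD * sqrt(rxx * (1 - rxx)) = 19.72 * sqrt(0.81 * 0.19) = 19.72 * sqrt(0.1539) = 7.736174
CI = T_est +/- z * SE_est, so width = 2 * z * SE_est = 2 * 1.645 * 7.736174
Width = 25.452

25.452


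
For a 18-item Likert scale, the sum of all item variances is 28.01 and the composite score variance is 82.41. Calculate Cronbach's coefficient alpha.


alpha = (k/(k-1)) * (1 - sum(si^2)/s_total^2)
= (18/17) * (1 - 28.01/82.41)
alpha = 0.6989

0.6989


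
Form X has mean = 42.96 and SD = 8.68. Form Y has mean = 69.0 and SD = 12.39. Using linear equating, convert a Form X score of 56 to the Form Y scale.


slope = SD_Y / SD_X = 12.39 / 8.68 ~ 1.4274
intercept = mean_Y - slope * mean_X = 69.0 - (12.39 / 8.68) * 42.96 ~ 7.6781
Y = slope * X + intercept. To avoid rounding drift from the rounded slope/intercept, evaluate the equivalent form Y = mean_Y + SD_Y * (X - mean_X) / SD_X at full precision:
Y = 69.0 + 12.39 * (56 - 42.96) / 8.68
Y = 69.0 + 12.39 * 13.04 / 8.68
Y = 69.0 + 161.5656 / 8.68
Y = 69.0 + 18.6135
Y = 87.6135

87.6135


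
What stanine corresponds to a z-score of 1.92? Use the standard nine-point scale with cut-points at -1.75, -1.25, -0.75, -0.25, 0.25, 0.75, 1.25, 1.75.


Stanine boundaries: [-1.75, -1.25, -0.75, -0.25, 0.25, 0.75, 1.25, 1.75]
z = 1.92
Check each boundary:
  z >= -1.75 -> could be stanine 2
  z >= -1.25 -> could be stanine 3
  z >= -0.75 -> could be stanine 4
  z >= -0.25 -> could be stanine 5
  z >= 0.25 -> could be stanine 6
  z >= 0.75 -> could be stanine 7
  z >= 1.25 -> could be stanine 8
  z >= 1.75 -> could be stanine 9
Highest qualifying boundary gives stanine = 9

9


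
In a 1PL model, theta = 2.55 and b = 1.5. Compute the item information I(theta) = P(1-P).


P = 1/(1+exp(-(2.55-1.5))) = 0.7408
I = P*(1-P) = 0.7408 * 0.2592
I = 0.192

0.192


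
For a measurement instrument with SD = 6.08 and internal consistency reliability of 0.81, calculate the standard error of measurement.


SEM = SD * sqrt(1 - rxx)
SEM = 6.08 * sqrt(1 - 0.81)
SEM = 6.08 * sqrt(0.19) = 6.08 * 0.43589
SEM = 2.6502

2.6502


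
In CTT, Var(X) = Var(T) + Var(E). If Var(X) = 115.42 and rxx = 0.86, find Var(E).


var_true = rxx * var_obs = 0.86 * 115.42 = 99.2612
var_error = var_obs - var_true
var_error = 115.42 - 99.2612
var_error = 16.1588

16.1588


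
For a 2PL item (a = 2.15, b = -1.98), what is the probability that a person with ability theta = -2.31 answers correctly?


a*(theta - b) = 2.15 * (-2.31 - -1.98) = -0.7095
exp(--0.7095) = 2.033
P = 1 / (1 + 2.033)
P = 0.3297

0.3297


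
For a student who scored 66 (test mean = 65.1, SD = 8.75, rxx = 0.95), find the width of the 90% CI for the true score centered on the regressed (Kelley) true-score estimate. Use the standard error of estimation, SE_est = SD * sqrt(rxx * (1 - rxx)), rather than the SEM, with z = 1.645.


True score estimate = 0.95*66 + 0.05*65.1 = 65.955
SE_est = SD * sqrt(rxx * (1 - rxx)) = 8.75 * sqrt(0.95 * 0.05) = 8.75 * sqrt(0.0475) = 1.907018
CI = T_est +/- z * SE_est, so width = 2 * z * SE_est = 2 * 1.645 * 1.907018
Width = 6.2741

6.2741


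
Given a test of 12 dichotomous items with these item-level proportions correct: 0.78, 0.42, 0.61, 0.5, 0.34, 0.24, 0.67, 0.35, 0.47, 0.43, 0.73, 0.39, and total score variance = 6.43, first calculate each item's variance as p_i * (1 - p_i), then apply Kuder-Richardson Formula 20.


For each item, compute p_i * q_i:
  Item 1: 0.78 * 0.22 = 0.1716
  Item 2: 0.42 * 0.58 = 0.2436
  Item 3: 0.61 * 0.39 = 0.2379
  Item 4: 0.5 * 0.5 = 0.25
  Item 5: 0.34 * 0.66 = 0.2244
  Item 6: 0.24 * 0.76 = 0.1824
  Item 7: 0.67 * 0.33 = 0.2211
  Item 8: 0.35 * 0.65 = 0.2275
  Item 9: 0.47 * 0.53 = 0.2491
  Item 10: 0.43 * 0.57 = 0.2451
  Item 11: 0.73 * 0.27 = 0.1971
  Item 12: 0.39 * 0.61 = 0.2379
Sum(p_i * q_i) = 0.1716 + 0.2436 + 0.2379 + 0.25 + 0.2244 + 0.1824 + 0.2211 + 0.2275 + 0.2491 + 0.2451 + 0.1971 + 0.2379 = 2.6877
KR-20 = (k/(k-1)) * (1 - Sum(p_i*q_i) / Var_total)
= (12/11) * (1 - 2.6877/6.43)
= 1.0909 * 0.582
KR-20 = 0.6349

0.6349


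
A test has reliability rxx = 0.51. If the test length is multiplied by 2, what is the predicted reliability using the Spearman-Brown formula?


r_new = (n * rxx) / (1 + (n-1) * rxx)
r_new = (2 * 0.51) / (1 + 1 * 0.51)
r_new = 1.02 / 1.51
r_new = 0.6755

0.6755


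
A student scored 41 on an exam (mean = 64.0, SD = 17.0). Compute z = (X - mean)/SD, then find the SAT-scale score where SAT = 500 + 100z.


z = (X - mean) / SD = (41 - 64.0) / 17.0
z = -23.0 / 17.0
z = -1.3529
SAT-scale = SAT = 500 + 100z
Carry z at full precision (z = -23.0 / 17.0) into the conversion:
SAT-scale = 500 + 100 * (-23.0 / 17.0) = 500 + -2300 / 17.0
SAT-scale = 500 + -135.2941
SAT-scale = 364.7059

364.7059


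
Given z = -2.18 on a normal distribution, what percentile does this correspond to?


CDF(z) = 0.5 * (1 + erf(z/sqrt(2)))
erf(-1.5415) = -0.9707
CDF = 0.0146
Percentile rank = 0.0146 * 100 = 1.46

1.46


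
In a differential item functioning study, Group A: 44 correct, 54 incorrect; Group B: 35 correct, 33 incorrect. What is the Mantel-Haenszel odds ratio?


Odds_A = 44/54 = 0.8148
Odds_B = 35/33 = 1.0606
OR = Odds_A / Odds_B = 0.8148 / 1.0606
Exactly, OR = (44 * 33) / (54 * 35) = 1452 / 1890
OR = 0.7683

0.7683


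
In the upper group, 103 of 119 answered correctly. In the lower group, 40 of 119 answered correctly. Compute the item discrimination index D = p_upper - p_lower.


p_upper = 103/119 = 0.8655
p_lower = 40/119 = 0.3361
D = 0.8655 - 0.3361 = 0.5294

0.5294


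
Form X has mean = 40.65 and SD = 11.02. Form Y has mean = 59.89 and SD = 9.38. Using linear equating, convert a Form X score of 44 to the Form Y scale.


slope = SD_Y / SD_X = 9.38 / 11.02 ~ 0.8512
intercept = mean_Y - slope * mean_X = 59.89 - (9.38 / 11.02) * 40.65 ~ 25.2895
Y = slope * X + intercept. To avoid rounding drift from the rounded slope/intercept, evaluate the equivalent form Y = mean_Y + SD_Y * (X - mean_X) / SD_X at full precision:
Y = 59.89 + 9.38 * (44 - 40.65) / 11.02
Y = 59.89 + 9.38 * 3.35 / 11.02
Y = 59.89 + 31.423 / 11.02
Y = 59.89 + 2.8515
Y = 62.7415

62.7415


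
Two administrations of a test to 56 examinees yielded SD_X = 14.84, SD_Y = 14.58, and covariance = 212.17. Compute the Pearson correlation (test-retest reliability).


r = cov(X,Y) / (SD_X * SD_Y)
r = 212.17 / (14.84 * 14.58)
r = 212.17 / 216.3672
r = 0.9806

0.9806


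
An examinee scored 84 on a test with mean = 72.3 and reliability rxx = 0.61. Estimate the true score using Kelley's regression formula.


T_est = rxx * X + (1 - rxx) * mean
T_est = 0.61 * 84 + 0.39 * 72.3
T_est = 51.24 + 28.197
T_est = 79.437

79.437


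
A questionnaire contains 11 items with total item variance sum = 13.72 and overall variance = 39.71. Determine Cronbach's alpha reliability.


alpha = (k/(k-1)) * (1 - sum(si^2)/s_total^2)
= (11/10) * (1 - 13.72/39.71)
alpha = 0.7199

0.7199


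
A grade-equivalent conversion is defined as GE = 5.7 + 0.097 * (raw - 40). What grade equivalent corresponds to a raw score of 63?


raw - median = 63 - 40 = 23
slope * diff = 0.097 * 23 = 2.231
GE = 5.7 + 2.231
GE = 7.931

7.931


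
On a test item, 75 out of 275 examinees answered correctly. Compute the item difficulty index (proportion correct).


Item difficulty p = number correct / total examinees
p = 75 / 275
p = 0.2727

0.2727


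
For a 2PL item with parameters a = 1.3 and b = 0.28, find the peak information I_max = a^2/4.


For 2PL, max info at theta = b = 0.28
I_max = a^2 / 4 = 1.3^2 / 4
= 1.69 / 4
I_max = 0.4225

0.4225


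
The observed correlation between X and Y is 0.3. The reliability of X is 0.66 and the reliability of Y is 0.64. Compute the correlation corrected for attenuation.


r_corrected = rxy / sqrt(rxx * ryy)
= 0.3 / sqrt(0.66 * 0.64)
= 0.3 / sqrt(0.4224)
= 0.3 / 0.649923
r_corrected = 0.4616

0.4616


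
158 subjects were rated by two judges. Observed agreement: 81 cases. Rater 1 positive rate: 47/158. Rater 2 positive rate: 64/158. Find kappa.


P_o = 81/158 = 0.512658
P_e = (47*64 + 111*94) / 24964 = 0.538455
kappa = (P_o - P_e) / (1 - P_e)
kappa = (0.512658 - 0.538455) / (1 - 0.538455)
kappa = -0.0559

-0.0559


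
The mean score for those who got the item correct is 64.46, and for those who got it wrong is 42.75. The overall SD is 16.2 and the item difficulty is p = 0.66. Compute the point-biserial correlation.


q = 1 - p = 0.34
rpb = ((M1 - M0) / SD) * sqrt(p * q)
rpb = ((64.46 - 42.75) / 16.2) * sqrt(0.66 * 0.34)
rpb = 0.6348

0.6348


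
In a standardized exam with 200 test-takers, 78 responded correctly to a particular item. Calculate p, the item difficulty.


Item difficulty p = number correct / total examinees
p = 78 / 200
p = 0.39

0.39


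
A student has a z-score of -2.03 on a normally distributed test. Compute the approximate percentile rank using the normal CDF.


CDF(z) = 0.5 * (1 + erf(z/sqrt(2)))
erf(-1.4354) = -0.9576
CDF = 0.0212
Percentile rank = 0.0212 * 100 = 2.12

2.12


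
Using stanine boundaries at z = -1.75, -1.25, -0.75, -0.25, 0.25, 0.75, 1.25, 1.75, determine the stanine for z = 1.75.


Stanine boundaries: [-1.75, -1.25, -0.75, -0.25, 0.25, 0.75, 1.25, 1.75]
z = 1.75
Check each boundary:
  z >= -1.75 -> could be stanine 2
  z >= -1.25 -> could be stanine 3
  z >= -0.75 -> could be stanine 4
  z >= -0.25 -> could be stanine 5
  z >= 0.25 -> could be stanine 6
  z >= 0.75 -> could be stanine 7
  z >= 1.25 -> could be stanine 8
  z >= 1.75 -> could be stanine 9
Highest qualifying boundary gives stanine = 9

9


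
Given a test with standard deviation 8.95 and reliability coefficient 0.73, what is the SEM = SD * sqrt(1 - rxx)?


SEM = SD * sqrt(1 - rxx)
SEM = 8.95 * sqrt(1 - 0.73)
SEM = 8.95 * sqrt(0.27) = 8.95 * 0.519615
SEM = 4.6506

4.6506


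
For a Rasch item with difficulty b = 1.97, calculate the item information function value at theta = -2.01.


P = 1/(1+exp(-(-2.01-1.97))) = 0.0183
I = P*(1-P) = 0.0183 * 0.9817
I = 0.018

0.018


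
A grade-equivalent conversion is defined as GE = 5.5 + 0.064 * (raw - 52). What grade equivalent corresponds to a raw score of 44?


raw - median = 44 - 52 = -8
slope * diff = 0.064 * -8 = -0.512
GE = 5.5 + -0.512
GE = 4.988

4.988


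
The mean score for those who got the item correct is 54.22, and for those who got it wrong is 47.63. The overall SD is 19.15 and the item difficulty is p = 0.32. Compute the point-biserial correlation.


q = 1 - p = 0.68
rpb = ((M1 - M0) / SD) * sqrt(p * q)
rpb = ((54.22 - 47.63) / 19.15) * sqrt(0.32 * 0.68)
rpb = 0.1605

0.1605


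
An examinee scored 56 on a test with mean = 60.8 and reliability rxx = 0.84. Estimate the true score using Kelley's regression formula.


T_est = rxx * X + (1 - rxx) * mean
T_est = 0.84 * 56 + 0.16 * 60.8
T_est = 47.04 + 9.728
T_est = 56.768

56.768


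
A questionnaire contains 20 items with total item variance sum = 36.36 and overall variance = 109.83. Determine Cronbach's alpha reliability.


alpha = (k/(k-1)) * (1 - sum(si^2)/s_total^2)
= (20/19) * (1 - 36.36/109.83)
alpha = 0.7042

0.7042


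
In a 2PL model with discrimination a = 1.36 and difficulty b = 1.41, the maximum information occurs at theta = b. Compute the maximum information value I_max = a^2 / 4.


For 2PL, max info at theta = b = 1.41
I_max = a^2 / 4 = 1.36^2 / 4
= 1.8496 / 4
I_max = 0.4624

0.4624


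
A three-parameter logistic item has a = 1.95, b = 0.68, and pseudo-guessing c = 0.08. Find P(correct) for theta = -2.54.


logit = 1.95*(-2.54 - 0.68) = -6.279
P* = 1/(1 + exp(--6.279)) = 0.0019
P = 0.08 + (1 - 0.08) * 0.0019
P = 0.0817

0.0817


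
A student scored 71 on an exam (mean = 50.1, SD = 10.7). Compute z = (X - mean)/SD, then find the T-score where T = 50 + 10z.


z = (X - mean) / SD = (71 - 50.1) / 10.7
z = 20.9 / 10.7
z = 1.9533
T-score = T = 50 + 10z
Carry z at full precision (z = 20.9 / 10.7) into the conversion:
T-score = 50 + 10 * (20.9 / 10.7) = 50 + 209 / 10.7
T-score = 50 + 19.5327
T-score = 69.5327

69.5327
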